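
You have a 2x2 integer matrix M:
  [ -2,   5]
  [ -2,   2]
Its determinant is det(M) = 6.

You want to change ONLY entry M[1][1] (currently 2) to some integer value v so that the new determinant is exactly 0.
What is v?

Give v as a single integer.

det is linear in entry M[1][1]: det = old_det + (v - 2) * C_11
Cofactor C_11 = -2
Want det = 0: 6 + (v - 2) * -2 = 0
  (v - 2) = -6 / -2 = 3
  v = 2 + (3) = 5

Answer: 5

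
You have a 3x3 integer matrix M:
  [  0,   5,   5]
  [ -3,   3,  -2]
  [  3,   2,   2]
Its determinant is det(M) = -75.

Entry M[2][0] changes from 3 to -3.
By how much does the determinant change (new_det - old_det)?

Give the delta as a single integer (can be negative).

Answer: 150

Derivation:
Cofactor C_20 = -25
Entry delta = -3 - 3 = -6
Det delta = entry_delta * cofactor = -6 * -25 = 150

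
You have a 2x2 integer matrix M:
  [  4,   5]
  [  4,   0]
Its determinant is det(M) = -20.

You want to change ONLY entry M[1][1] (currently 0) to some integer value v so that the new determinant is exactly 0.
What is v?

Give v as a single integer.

Answer: 5

Derivation:
det is linear in entry M[1][1]: det = old_det + (v - 0) * C_11
Cofactor C_11 = 4
Want det = 0: -20 + (v - 0) * 4 = 0
  (v - 0) = 20 / 4 = 5
  v = 0 + (5) = 5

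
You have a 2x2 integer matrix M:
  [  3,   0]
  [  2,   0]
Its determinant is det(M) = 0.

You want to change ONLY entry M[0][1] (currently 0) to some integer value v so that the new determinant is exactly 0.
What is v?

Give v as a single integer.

det is linear in entry M[0][1]: det = old_det + (v - 0) * C_01
Cofactor C_01 = -2
Want det = 0: 0 + (v - 0) * -2 = 0
  (v - 0) = 0 / -2 = 0
  v = 0 + (0) = 0

Answer: 0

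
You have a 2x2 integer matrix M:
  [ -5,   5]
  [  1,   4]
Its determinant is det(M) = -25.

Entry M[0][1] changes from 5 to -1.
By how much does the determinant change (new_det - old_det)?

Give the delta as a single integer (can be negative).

Answer: 6

Derivation:
Cofactor C_01 = -1
Entry delta = -1 - 5 = -6
Det delta = entry_delta * cofactor = -6 * -1 = 6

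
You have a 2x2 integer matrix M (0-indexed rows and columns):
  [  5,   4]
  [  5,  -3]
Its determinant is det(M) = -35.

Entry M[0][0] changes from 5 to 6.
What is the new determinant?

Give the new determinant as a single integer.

Answer: -38

Derivation:
det is linear in row 0: changing M[0][0] by delta changes det by delta * cofactor(0,0).
Cofactor C_00 = (-1)^(0+0) * minor(0,0) = -3
Entry delta = 6 - 5 = 1
Det delta = 1 * -3 = -3
New det = -35 + -3 = -38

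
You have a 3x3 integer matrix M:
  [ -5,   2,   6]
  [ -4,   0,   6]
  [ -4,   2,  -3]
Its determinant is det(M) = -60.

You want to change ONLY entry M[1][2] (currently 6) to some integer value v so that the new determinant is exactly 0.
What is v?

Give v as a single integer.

det is linear in entry M[1][2]: det = old_det + (v - 6) * C_12
Cofactor C_12 = 2
Want det = 0: -60 + (v - 6) * 2 = 0
  (v - 6) = 60 / 2 = 30
  v = 6 + (30) = 36

Answer: 36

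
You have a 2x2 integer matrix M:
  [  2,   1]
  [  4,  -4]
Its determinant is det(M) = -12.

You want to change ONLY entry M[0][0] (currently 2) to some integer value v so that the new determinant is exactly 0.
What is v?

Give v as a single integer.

det is linear in entry M[0][0]: det = old_det + (v - 2) * C_00
Cofactor C_00 = -4
Want det = 0: -12 + (v - 2) * -4 = 0
  (v - 2) = 12 / -4 = -3
  v = 2 + (-3) = -1

Answer: -1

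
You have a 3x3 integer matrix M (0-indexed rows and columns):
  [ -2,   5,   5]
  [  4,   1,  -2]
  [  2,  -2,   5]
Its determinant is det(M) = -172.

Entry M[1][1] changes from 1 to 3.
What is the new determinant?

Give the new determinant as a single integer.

Answer: -212

Derivation:
det is linear in row 1: changing M[1][1] by delta changes det by delta * cofactor(1,1).
Cofactor C_11 = (-1)^(1+1) * minor(1,1) = -20
Entry delta = 3 - 1 = 2
Det delta = 2 * -20 = -40
New det = -172 + -40 = -212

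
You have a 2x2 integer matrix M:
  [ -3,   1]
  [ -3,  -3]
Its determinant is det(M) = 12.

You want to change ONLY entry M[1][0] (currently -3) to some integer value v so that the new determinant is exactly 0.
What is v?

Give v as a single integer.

det is linear in entry M[1][0]: det = old_det + (v - -3) * C_10
Cofactor C_10 = -1
Want det = 0: 12 + (v - -3) * -1 = 0
  (v - -3) = -12 / -1 = 12
  v = -3 + (12) = 9

Answer: 9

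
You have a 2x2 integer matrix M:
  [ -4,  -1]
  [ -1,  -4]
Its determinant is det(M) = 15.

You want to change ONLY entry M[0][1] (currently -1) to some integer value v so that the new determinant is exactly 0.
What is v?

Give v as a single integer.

Answer: -16

Derivation:
det is linear in entry M[0][1]: det = old_det + (v - -1) * C_01
Cofactor C_01 = 1
Want det = 0: 15 + (v - -1) * 1 = 0
  (v - -1) = -15 / 1 = -15
  v = -1 + (-15) = -16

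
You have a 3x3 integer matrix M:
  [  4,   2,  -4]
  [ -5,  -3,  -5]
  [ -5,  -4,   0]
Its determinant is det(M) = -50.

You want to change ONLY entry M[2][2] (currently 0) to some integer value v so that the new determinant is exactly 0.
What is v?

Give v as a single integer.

Answer: -25

Derivation:
det is linear in entry M[2][2]: det = old_det + (v - 0) * C_22
Cofactor C_22 = -2
Want det = 0: -50 + (v - 0) * -2 = 0
  (v - 0) = 50 / -2 = -25
  v = 0 + (-25) = -25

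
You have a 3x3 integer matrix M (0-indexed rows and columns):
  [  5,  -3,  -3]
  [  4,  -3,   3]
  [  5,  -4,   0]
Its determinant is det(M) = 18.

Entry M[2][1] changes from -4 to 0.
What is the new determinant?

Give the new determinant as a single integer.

Answer: -90

Derivation:
det is linear in row 2: changing M[2][1] by delta changes det by delta * cofactor(2,1).
Cofactor C_21 = (-1)^(2+1) * minor(2,1) = -27
Entry delta = 0 - -4 = 4
Det delta = 4 * -27 = -108
New det = 18 + -108 = -90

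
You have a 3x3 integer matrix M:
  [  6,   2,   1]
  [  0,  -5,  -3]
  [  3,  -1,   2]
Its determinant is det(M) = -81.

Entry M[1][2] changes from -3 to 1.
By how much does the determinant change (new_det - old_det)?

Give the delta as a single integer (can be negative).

Answer: 48

Derivation:
Cofactor C_12 = 12
Entry delta = 1 - -3 = 4
Det delta = entry_delta * cofactor = 4 * 12 = 48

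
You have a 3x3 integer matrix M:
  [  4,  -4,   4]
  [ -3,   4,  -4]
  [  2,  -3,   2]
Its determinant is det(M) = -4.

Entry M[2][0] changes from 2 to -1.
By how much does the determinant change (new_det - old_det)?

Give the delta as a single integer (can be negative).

Answer: 0

Derivation:
Cofactor C_20 = 0
Entry delta = -1 - 2 = -3
Det delta = entry_delta * cofactor = -3 * 0 = 0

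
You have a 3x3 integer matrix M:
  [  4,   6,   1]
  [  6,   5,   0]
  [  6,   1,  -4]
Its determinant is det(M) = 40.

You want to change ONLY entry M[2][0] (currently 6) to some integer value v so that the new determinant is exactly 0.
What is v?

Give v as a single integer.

det is linear in entry M[2][0]: det = old_det + (v - 6) * C_20
Cofactor C_20 = -5
Want det = 0: 40 + (v - 6) * -5 = 0
  (v - 6) = -40 / -5 = 8
  v = 6 + (8) = 14

Answer: 14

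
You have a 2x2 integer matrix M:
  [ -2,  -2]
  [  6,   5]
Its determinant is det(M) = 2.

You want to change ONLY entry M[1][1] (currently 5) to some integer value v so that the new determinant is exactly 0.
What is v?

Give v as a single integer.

det is linear in entry M[1][1]: det = old_det + (v - 5) * C_11
Cofactor C_11 = -2
Want det = 0: 2 + (v - 5) * -2 = 0
  (v - 5) = -2 / -2 = 1
  v = 5 + (1) = 6

Answer: 6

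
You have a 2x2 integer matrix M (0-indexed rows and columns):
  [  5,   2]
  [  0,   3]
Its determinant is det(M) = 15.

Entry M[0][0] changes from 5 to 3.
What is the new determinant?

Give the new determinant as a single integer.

det is linear in row 0: changing M[0][0] by delta changes det by delta * cofactor(0,0).
Cofactor C_00 = (-1)^(0+0) * minor(0,0) = 3
Entry delta = 3 - 5 = -2
Det delta = -2 * 3 = -6
New det = 15 + -6 = 9

Answer: 9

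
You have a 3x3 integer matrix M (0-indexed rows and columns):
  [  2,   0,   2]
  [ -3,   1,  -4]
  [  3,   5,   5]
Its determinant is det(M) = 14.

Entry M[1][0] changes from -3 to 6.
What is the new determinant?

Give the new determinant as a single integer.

Answer: 104

Derivation:
det is linear in row 1: changing M[1][0] by delta changes det by delta * cofactor(1,0).
Cofactor C_10 = (-1)^(1+0) * minor(1,0) = 10
Entry delta = 6 - -3 = 9
Det delta = 9 * 10 = 90
New det = 14 + 90 = 104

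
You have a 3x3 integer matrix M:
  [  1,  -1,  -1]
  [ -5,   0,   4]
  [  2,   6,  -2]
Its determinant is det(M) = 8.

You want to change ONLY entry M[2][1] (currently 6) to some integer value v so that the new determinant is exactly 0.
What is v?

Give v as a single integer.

det is linear in entry M[2][1]: det = old_det + (v - 6) * C_21
Cofactor C_21 = 1
Want det = 0: 8 + (v - 6) * 1 = 0
  (v - 6) = -8 / 1 = -8
  v = 6 + (-8) = -2

Answer: -2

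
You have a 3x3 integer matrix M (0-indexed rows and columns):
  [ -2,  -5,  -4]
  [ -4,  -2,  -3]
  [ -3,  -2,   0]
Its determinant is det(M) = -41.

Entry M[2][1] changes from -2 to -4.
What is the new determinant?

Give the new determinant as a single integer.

Answer: -61

Derivation:
det is linear in row 2: changing M[2][1] by delta changes det by delta * cofactor(2,1).
Cofactor C_21 = (-1)^(2+1) * minor(2,1) = 10
Entry delta = -4 - -2 = -2
Det delta = -2 * 10 = -20
New det = -41 + -20 = -61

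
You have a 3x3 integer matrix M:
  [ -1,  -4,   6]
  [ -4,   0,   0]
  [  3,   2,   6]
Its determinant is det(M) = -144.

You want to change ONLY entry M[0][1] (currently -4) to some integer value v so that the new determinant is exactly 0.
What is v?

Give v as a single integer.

Answer: 2

Derivation:
det is linear in entry M[0][1]: det = old_det + (v - -4) * C_01
Cofactor C_01 = 24
Want det = 0: -144 + (v - -4) * 24 = 0
  (v - -4) = 144 / 24 = 6
  v = -4 + (6) = 2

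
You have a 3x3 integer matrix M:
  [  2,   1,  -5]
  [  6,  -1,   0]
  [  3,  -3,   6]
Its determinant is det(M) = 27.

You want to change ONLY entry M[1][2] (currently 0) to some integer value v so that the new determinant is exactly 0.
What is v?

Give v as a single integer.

det is linear in entry M[1][2]: det = old_det + (v - 0) * C_12
Cofactor C_12 = 9
Want det = 0: 27 + (v - 0) * 9 = 0
  (v - 0) = -27 / 9 = -3
  v = 0 + (-3) = -3

Answer: -3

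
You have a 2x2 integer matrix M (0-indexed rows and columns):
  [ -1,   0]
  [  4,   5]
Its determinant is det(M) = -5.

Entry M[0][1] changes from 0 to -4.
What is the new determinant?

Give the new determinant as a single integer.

det is linear in row 0: changing M[0][1] by delta changes det by delta * cofactor(0,1).
Cofactor C_01 = (-1)^(0+1) * minor(0,1) = -4
Entry delta = -4 - 0 = -4
Det delta = -4 * -4 = 16
New det = -5 + 16 = 11

Answer: 11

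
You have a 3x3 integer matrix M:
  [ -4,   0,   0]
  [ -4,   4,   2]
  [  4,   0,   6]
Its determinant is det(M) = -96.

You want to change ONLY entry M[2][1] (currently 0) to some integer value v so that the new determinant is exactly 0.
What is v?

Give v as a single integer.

Answer: 12

Derivation:
det is linear in entry M[2][1]: det = old_det + (v - 0) * C_21
Cofactor C_21 = 8
Want det = 0: -96 + (v - 0) * 8 = 0
  (v - 0) = 96 / 8 = 12
  v = 0 + (12) = 12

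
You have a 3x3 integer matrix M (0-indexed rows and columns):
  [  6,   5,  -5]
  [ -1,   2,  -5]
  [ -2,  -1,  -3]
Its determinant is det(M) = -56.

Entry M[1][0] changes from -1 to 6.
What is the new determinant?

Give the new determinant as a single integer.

det is linear in row 1: changing M[1][0] by delta changes det by delta * cofactor(1,0).
Cofactor C_10 = (-1)^(1+0) * minor(1,0) = 20
Entry delta = 6 - -1 = 7
Det delta = 7 * 20 = 140
New det = -56 + 140 = 84

Answer: 84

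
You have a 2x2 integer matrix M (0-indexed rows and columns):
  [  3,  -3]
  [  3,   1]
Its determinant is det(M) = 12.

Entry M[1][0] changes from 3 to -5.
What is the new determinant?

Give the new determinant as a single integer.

det is linear in row 1: changing M[1][0] by delta changes det by delta * cofactor(1,0).
Cofactor C_10 = (-1)^(1+0) * minor(1,0) = 3
Entry delta = -5 - 3 = -8
Det delta = -8 * 3 = -24
New det = 12 + -24 = -12

Answer: -12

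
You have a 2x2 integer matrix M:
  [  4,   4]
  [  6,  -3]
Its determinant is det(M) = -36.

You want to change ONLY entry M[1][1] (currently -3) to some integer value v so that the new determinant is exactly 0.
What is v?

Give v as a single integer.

det is linear in entry M[1][1]: det = old_det + (v - -3) * C_11
Cofactor C_11 = 4
Want det = 0: -36 + (v - -3) * 4 = 0
  (v - -3) = 36 / 4 = 9
  v = -3 + (9) = 6

Answer: 6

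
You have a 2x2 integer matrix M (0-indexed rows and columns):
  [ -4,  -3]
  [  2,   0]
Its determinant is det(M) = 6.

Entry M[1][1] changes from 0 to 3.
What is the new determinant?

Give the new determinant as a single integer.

det is linear in row 1: changing M[1][1] by delta changes det by delta * cofactor(1,1).
Cofactor C_11 = (-1)^(1+1) * minor(1,1) = -4
Entry delta = 3 - 0 = 3
Det delta = 3 * -4 = -12
New det = 6 + -12 = -6

Answer: -6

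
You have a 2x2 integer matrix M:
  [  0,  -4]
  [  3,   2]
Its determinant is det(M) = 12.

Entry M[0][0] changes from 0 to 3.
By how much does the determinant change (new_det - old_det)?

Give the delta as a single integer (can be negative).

Cofactor C_00 = 2
Entry delta = 3 - 0 = 3
Det delta = entry_delta * cofactor = 3 * 2 = 6

Answer: 6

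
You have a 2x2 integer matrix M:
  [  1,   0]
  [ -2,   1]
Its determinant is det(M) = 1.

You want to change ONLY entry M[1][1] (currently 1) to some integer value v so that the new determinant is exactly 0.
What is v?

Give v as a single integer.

Answer: 0

Derivation:
det is linear in entry M[1][1]: det = old_det + (v - 1) * C_11
Cofactor C_11 = 1
Want det = 0: 1 + (v - 1) * 1 = 0
  (v - 1) = -1 / 1 = -1
  v = 1 + (-1) = 0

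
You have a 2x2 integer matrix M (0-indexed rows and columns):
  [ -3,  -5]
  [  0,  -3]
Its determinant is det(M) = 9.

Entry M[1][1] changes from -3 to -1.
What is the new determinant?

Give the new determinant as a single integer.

Answer: 3

Derivation:
det is linear in row 1: changing M[1][1] by delta changes det by delta * cofactor(1,1).
Cofactor C_11 = (-1)^(1+1) * minor(1,1) = -3
Entry delta = -1 - -3 = 2
Det delta = 2 * -3 = -6
New det = 9 + -6 = 3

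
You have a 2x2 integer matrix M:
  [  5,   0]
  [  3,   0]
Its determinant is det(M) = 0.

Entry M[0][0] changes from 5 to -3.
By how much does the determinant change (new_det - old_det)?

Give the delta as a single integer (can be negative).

Answer: 0

Derivation:
Cofactor C_00 = 0
Entry delta = -3 - 5 = -8
Det delta = entry_delta * cofactor = -8 * 0 = 0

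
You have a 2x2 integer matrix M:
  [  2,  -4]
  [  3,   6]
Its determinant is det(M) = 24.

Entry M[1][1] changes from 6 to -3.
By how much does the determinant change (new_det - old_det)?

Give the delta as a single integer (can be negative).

Answer: -18

Derivation:
Cofactor C_11 = 2
Entry delta = -3 - 6 = -9
Det delta = entry_delta * cofactor = -9 * 2 = -18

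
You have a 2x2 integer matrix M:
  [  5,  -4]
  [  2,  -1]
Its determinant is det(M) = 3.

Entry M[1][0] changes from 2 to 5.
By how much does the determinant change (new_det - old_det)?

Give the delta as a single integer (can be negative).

Cofactor C_10 = 4
Entry delta = 5 - 2 = 3
Det delta = entry_delta * cofactor = 3 * 4 = 12

Answer: 12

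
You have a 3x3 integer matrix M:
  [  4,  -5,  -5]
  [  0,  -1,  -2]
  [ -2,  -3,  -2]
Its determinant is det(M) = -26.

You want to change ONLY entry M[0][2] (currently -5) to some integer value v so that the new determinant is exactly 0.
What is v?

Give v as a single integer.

det is linear in entry M[0][2]: det = old_det + (v - -5) * C_02
Cofactor C_02 = -2
Want det = 0: -26 + (v - -5) * -2 = 0
  (v - -5) = 26 / -2 = -13
  v = -5 + (-13) = -18

Answer: -18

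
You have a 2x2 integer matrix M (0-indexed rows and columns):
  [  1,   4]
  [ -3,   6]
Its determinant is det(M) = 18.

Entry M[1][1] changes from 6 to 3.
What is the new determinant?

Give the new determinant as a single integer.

det is linear in row 1: changing M[1][1] by delta changes det by delta * cofactor(1,1).
Cofactor C_11 = (-1)^(1+1) * minor(1,1) = 1
Entry delta = 3 - 6 = -3
Det delta = -3 * 1 = -3
New det = 18 + -3 = 15

Answer: 15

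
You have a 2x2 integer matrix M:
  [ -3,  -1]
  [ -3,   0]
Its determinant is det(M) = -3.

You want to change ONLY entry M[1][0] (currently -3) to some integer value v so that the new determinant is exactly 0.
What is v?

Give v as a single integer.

det is linear in entry M[1][0]: det = old_det + (v - -3) * C_10
Cofactor C_10 = 1
Want det = 0: -3 + (v - -3) * 1 = 0
  (v - -3) = 3 / 1 = 3
  v = -3 + (3) = 0

Answer: 0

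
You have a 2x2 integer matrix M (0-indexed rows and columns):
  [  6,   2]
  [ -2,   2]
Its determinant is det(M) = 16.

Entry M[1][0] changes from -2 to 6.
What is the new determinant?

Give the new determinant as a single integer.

Answer: 0

Derivation:
det is linear in row 1: changing M[1][0] by delta changes det by delta * cofactor(1,0).
Cofactor C_10 = (-1)^(1+0) * minor(1,0) = -2
Entry delta = 6 - -2 = 8
Det delta = 8 * -2 = -16
New det = 16 + -16 = 0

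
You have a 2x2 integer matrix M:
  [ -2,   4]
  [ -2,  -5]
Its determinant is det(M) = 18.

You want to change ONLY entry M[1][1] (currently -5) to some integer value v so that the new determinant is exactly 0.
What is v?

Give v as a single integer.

det is linear in entry M[1][1]: det = old_det + (v - -5) * C_11
Cofactor C_11 = -2
Want det = 0: 18 + (v - -5) * -2 = 0
  (v - -5) = -18 / -2 = 9
  v = -5 + (9) = 4

Answer: 4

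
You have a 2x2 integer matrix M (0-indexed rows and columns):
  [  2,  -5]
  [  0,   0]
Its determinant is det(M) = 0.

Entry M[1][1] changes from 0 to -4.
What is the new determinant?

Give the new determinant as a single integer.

det is linear in row 1: changing M[1][1] by delta changes det by delta * cofactor(1,1).
Cofactor C_11 = (-1)^(1+1) * minor(1,1) = 2
Entry delta = -4 - 0 = -4
Det delta = -4 * 2 = -8
New det = 0 + -8 = -8

Answer: -8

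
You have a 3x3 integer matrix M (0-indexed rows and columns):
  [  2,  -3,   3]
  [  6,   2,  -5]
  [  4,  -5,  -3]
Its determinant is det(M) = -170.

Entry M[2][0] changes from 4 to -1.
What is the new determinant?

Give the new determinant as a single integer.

Answer: -215

Derivation:
det is linear in row 2: changing M[2][0] by delta changes det by delta * cofactor(2,0).
Cofactor C_20 = (-1)^(2+0) * minor(2,0) = 9
Entry delta = -1 - 4 = -5
Det delta = -5 * 9 = -45
New det = -170 + -45 = -215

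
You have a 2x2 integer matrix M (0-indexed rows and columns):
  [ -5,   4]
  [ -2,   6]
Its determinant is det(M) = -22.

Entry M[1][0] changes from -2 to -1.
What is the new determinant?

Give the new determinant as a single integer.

Answer: -26

Derivation:
det is linear in row 1: changing M[1][0] by delta changes det by delta * cofactor(1,0).
Cofactor C_10 = (-1)^(1+0) * minor(1,0) = -4
Entry delta = -1 - -2 = 1
Det delta = 1 * -4 = -4
New det = -22 + -4 = -26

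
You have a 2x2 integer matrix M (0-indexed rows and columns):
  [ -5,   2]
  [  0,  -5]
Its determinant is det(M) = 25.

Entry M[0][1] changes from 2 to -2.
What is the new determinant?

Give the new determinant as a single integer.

Answer: 25

Derivation:
det is linear in row 0: changing M[0][1] by delta changes det by delta * cofactor(0,1).
Cofactor C_01 = (-1)^(0+1) * minor(0,1) = 0
Entry delta = -2 - 2 = -4
Det delta = -4 * 0 = 0
New det = 25 + 0 = 25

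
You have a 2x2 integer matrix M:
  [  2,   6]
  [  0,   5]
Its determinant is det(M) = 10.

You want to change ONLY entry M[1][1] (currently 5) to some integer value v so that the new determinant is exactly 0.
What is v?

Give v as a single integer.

Answer: 0

Derivation:
det is linear in entry M[1][1]: det = old_det + (v - 5) * C_11
Cofactor C_11 = 2
Want det = 0: 10 + (v - 5) * 2 = 0
  (v - 5) = -10 / 2 = -5
  v = 5 + (-5) = 0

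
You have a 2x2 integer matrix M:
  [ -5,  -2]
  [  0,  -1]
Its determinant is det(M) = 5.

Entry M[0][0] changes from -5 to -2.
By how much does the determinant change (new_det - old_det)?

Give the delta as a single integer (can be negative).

Cofactor C_00 = -1
Entry delta = -2 - -5 = 3
Det delta = entry_delta * cofactor = 3 * -1 = -3

Answer: -3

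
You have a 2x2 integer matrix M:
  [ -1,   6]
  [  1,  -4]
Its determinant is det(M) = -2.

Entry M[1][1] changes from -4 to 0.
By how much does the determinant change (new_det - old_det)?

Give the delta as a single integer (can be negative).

Answer: -4

Derivation:
Cofactor C_11 = -1
Entry delta = 0 - -4 = 4
Det delta = entry_delta * cofactor = 4 * -1 = -4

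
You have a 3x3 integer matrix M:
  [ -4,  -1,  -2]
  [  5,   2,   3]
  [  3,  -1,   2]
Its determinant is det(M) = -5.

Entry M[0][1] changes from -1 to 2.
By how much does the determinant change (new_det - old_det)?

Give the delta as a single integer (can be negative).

Answer: -3

Derivation:
Cofactor C_01 = -1
Entry delta = 2 - -1 = 3
Det delta = entry_delta * cofactor = 3 * -1 = -3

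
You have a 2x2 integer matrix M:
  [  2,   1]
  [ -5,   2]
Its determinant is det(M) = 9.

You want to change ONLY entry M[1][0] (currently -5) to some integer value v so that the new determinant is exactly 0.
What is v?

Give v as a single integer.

Answer: 4

Derivation:
det is linear in entry M[1][0]: det = old_det + (v - -5) * C_10
Cofactor C_10 = -1
Want det = 0: 9 + (v - -5) * -1 = 0
  (v - -5) = -9 / -1 = 9
  v = -5 + (9) = 4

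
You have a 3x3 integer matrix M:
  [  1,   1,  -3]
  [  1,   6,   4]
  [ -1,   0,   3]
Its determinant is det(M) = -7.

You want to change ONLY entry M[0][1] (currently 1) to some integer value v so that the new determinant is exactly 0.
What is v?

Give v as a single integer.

Answer: 0

Derivation:
det is linear in entry M[0][1]: det = old_det + (v - 1) * C_01
Cofactor C_01 = -7
Want det = 0: -7 + (v - 1) * -7 = 0
  (v - 1) = 7 / -7 = -1
  v = 1 + (-1) = 0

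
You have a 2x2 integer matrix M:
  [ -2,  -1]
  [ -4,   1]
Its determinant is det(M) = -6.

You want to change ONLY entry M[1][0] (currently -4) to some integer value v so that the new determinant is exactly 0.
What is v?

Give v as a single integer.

Answer: 2

Derivation:
det is linear in entry M[1][0]: det = old_det + (v - -4) * C_10
Cofactor C_10 = 1
Want det = 0: -6 + (v - -4) * 1 = 0
  (v - -4) = 6 / 1 = 6
  v = -4 + (6) = 2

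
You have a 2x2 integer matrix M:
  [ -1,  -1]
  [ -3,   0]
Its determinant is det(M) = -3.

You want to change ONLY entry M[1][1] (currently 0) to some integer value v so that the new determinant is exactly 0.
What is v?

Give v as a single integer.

Answer: -3

Derivation:
det is linear in entry M[1][1]: det = old_det + (v - 0) * C_11
Cofactor C_11 = -1
Want det = 0: -3 + (v - 0) * -1 = 0
  (v - 0) = 3 / -1 = -3
  v = 0 + (-3) = -3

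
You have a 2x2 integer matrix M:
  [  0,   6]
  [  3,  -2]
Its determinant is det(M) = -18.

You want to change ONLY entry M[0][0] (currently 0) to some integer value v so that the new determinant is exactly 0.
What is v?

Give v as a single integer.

det is linear in entry M[0][0]: det = old_det + (v - 0) * C_00
Cofactor C_00 = -2
Want det = 0: -18 + (v - 0) * -2 = 0
  (v - 0) = 18 / -2 = -9
  v = 0 + (-9) = -9

Answer: -9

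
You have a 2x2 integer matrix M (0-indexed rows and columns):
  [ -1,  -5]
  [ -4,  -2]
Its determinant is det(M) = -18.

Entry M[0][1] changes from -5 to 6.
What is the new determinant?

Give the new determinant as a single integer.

Answer: 26

Derivation:
det is linear in row 0: changing M[0][1] by delta changes det by delta * cofactor(0,1).
Cofactor C_01 = (-1)^(0+1) * minor(0,1) = 4
Entry delta = 6 - -5 = 11
Det delta = 11 * 4 = 44
New det = -18 + 44 = 26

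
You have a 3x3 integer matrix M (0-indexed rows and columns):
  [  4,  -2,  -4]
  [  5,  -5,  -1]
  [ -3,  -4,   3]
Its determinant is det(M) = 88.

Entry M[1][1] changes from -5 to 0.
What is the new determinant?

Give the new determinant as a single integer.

det is linear in row 1: changing M[1][1] by delta changes det by delta * cofactor(1,1).
Cofactor C_11 = (-1)^(1+1) * minor(1,1) = 0
Entry delta = 0 - -5 = 5
Det delta = 5 * 0 = 0
New det = 88 + 0 = 88

Answer: 88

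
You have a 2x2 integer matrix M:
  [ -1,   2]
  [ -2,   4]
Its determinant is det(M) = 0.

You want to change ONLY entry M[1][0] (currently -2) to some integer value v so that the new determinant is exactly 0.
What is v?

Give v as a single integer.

det is linear in entry M[1][0]: det = old_det + (v - -2) * C_10
Cofactor C_10 = -2
Want det = 0: 0 + (v - -2) * -2 = 0
  (v - -2) = 0 / -2 = 0
  v = -2 + (0) = -2

Answer: -2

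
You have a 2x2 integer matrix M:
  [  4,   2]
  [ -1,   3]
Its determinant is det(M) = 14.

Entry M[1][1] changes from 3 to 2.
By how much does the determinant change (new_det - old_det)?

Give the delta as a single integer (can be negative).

Answer: -4

Derivation:
Cofactor C_11 = 4
Entry delta = 2 - 3 = -1
Det delta = entry_delta * cofactor = -1 * 4 = -4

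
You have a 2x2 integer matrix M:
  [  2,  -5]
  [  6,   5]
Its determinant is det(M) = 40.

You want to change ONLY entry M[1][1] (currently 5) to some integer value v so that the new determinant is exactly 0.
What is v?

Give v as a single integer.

det is linear in entry M[1][1]: det = old_det + (v - 5) * C_11
Cofactor C_11 = 2
Want det = 0: 40 + (v - 5) * 2 = 0
  (v - 5) = -40 / 2 = -20
  v = 5 + (-20) = -15

Answer: -15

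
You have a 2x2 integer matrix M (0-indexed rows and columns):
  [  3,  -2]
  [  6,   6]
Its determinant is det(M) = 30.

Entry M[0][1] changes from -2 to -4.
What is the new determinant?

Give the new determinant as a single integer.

Answer: 42

Derivation:
det is linear in row 0: changing M[0][1] by delta changes det by delta * cofactor(0,1).
Cofactor C_01 = (-1)^(0+1) * minor(0,1) = -6
Entry delta = -4 - -2 = -2
Det delta = -2 * -6 = 12
New det = 30 + 12 = 42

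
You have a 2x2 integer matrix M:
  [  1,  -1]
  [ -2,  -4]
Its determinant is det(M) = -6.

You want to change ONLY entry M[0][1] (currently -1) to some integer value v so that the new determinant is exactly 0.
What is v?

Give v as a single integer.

det is linear in entry M[0][1]: det = old_det + (v - -1) * C_01
Cofactor C_01 = 2
Want det = 0: -6 + (v - -1) * 2 = 0
  (v - -1) = 6 / 2 = 3
  v = -1 + (3) = 2

Answer: 2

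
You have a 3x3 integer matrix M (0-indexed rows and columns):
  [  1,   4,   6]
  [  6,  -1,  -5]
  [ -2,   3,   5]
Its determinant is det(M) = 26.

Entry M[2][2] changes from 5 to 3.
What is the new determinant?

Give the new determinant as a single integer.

det is linear in row 2: changing M[2][2] by delta changes det by delta * cofactor(2,2).
Cofactor C_22 = (-1)^(2+2) * minor(2,2) = -25
Entry delta = 3 - 5 = -2
Det delta = -2 * -25 = 50
New det = 26 + 50 = 76

Answer: 76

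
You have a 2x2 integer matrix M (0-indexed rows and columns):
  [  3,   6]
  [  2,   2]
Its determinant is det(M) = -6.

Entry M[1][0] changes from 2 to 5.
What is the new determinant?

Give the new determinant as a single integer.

Answer: -24

Derivation:
det is linear in row 1: changing M[1][0] by delta changes det by delta * cofactor(1,0).
Cofactor C_10 = (-1)^(1+0) * minor(1,0) = -6
Entry delta = 5 - 2 = 3
Det delta = 3 * -6 = -18
New det = -6 + -18 = -24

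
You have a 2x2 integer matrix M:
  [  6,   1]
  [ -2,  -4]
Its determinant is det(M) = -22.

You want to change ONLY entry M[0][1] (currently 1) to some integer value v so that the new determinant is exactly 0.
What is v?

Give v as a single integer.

det is linear in entry M[0][1]: det = old_det + (v - 1) * C_01
Cofactor C_01 = 2
Want det = 0: -22 + (v - 1) * 2 = 0
  (v - 1) = 22 / 2 = 11
  v = 1 + (11) = 12

Answer: 12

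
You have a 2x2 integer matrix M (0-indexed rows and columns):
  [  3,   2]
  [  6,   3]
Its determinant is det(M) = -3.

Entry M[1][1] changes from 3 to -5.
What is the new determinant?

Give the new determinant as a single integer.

det is linear in row 1: changing M[1][1] by delta changes det by delta * cofactor(1,1).
Cofactor C_11 = (-1)^(1+1) * minor(1,1) = 3
Entry delta = -5 - 3 = -8
Det delta = -8 * 3 = -24
New det = -3 + -24 = -27

Answer: -27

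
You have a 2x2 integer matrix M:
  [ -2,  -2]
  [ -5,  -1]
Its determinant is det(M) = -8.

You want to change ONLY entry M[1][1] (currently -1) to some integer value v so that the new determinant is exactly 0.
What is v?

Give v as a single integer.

det is linear in entry M[1][1]: det = old_det + (v - -1) * C_11
Cofactor C_11 = -2
Want det = 0: -8 + (v - -1) * -2 = 0
  (v - -1) = 8 / -2 = -4
  v = -1 + (-4) = -5

Answer: -5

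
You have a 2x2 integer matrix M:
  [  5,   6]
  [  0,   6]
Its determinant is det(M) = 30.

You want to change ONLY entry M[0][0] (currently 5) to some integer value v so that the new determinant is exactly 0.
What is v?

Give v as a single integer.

Answer: 0

Derivation:
det is linear in entry M[0][0]: det = old_det + (v - 5) * C_00
Cofactor C_00 = 6
Want det = 0: 30 + (v - 5) * 6 = 0
  (v - 5) = -30 / 6 = -5
  v = 5 + (-5) = 0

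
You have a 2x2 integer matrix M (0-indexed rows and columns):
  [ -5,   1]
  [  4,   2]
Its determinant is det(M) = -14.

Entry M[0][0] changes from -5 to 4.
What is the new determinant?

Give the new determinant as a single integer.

det is linear in row 0: changing M[0][0] by delta changes det by delta * cofactor(0,0).
Cofactor C_00 = (-1)^(0+0) * minor(0,0) = 2
Entry delta = 4 - -5 = 9
Det delta = 9 * 2 = 18
New det = -14 + 18 = 4

Answer: 4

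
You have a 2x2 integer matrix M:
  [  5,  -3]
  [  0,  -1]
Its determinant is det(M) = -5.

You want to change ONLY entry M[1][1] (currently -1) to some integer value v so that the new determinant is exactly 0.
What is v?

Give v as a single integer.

det is linear in entry M[1][1]: det = old_det + (v - -1) * C_11
Cofactor C_11 = 5
Want det = 0: -5 + (v - -1) * 5 = 0
  (v - -1) = 5 / 5 = 1
  v = -1 + (1) = 0

Answer: 0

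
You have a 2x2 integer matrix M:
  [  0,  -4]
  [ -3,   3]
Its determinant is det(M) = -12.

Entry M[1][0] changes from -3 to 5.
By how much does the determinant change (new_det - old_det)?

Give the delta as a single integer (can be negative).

Answer: 32

Derivation:
Cofactor C_10 = 4
Entry delta = 5 - -3 = 8
Det delta = entry_delta * cofactor = 8 * 4 = 32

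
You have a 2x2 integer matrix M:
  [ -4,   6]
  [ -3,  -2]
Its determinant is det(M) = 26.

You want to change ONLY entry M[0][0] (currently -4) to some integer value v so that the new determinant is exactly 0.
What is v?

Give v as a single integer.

Answer: 9

Derivation:
det is linear in entry M[0][0]: det = old_det + (v - -4) * C_00
Cofactor C_00 = -2
Want det = 0: 26 + (v - -4) * -2 = 0
  (v - -4) = -26 / -2 = 13
  v = -4 + (13) = 9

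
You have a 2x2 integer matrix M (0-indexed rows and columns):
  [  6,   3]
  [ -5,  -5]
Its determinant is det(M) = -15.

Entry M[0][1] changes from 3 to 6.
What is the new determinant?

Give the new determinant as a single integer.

det is linear in row 0: changing M[0][1] by delta changes det by delta * cofactor(0,1).
Cofactor C_01 = (-1)^(0+1) * minor(0,1) = 5
Entry delta = 6 - 3 = 3
Det delta = 3 * 5 = 15
New det = -15 + 15 = 0

Answer: 0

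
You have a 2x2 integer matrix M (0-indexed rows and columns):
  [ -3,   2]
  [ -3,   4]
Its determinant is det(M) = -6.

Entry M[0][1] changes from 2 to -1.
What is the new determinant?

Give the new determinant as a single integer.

det is linear in row 0: changing M[0][1] by delta changes det by delta * cofactor(0,1).
Cofactor C_01 = (-1)^(0+1) * minor(0,1) = 3
Entry delta = -1 - 2 = -3
Det delta = -3 * 3 = -9
New det = -6 + -9 = -15

Answer: -15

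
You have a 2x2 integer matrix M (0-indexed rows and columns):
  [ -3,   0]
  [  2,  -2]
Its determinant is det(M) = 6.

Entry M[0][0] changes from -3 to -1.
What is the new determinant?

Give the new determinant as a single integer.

Answer: 2

Derivation:
det is linear in row 0: changing M[0][0] by delta changes det by delta * cofactor(0,0).
Cofactor C_00 = (-1)^(0+0) * minor(0,0) = -2
Entry delta = -1 - -3 = 2
Det delta = 2 * -2 = -4
New det = 6 + -4 = 2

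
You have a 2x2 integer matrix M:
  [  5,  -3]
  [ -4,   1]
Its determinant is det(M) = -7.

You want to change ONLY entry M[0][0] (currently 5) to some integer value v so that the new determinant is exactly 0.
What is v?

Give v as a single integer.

Answer: 12

Derivation:
det is linear in entry M[0][0]: det = old_det + (v - 5) * C_00
Cofactor C_00 = 1
Want det = 0: -7 + (v - 5) * 1 = 0
  (v - 5) = 7 / 1 = 7
  v = 5 + (7) = 12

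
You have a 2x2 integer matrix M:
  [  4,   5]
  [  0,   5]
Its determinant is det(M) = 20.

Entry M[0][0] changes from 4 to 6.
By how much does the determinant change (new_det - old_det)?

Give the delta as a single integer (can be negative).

Answer: 10

Derivation:
Cofactor C_00 = 5
Entry delta = 6 - 4 = 2
Det delta = entry_delta * cofactor = 2 * 5 = 10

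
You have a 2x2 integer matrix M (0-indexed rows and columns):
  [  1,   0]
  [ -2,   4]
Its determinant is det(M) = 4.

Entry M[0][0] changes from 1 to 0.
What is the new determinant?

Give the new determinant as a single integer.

det is linear in row 0: changing M[0][0] by delta changes det by delta * cofactor(0,0).
Cofactor C_00 = (-1)^(0+0) * minor(0,0) = 4
Entry delta = 0 - 1 = -1
Det delta = -1 * 4 = -4
New det = 4 + -4 = 0

Answer: 0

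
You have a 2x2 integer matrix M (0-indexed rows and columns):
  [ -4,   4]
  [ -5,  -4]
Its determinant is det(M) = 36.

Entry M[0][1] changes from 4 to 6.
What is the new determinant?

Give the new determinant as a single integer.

det is linear in row 0: changing M[0][1] by delta changes det by delta * cofactor(0,1).
Cofactor C_01 = (-1)^(0+1) * minor(0,1) = 5
Entry delta = 6 - 4 = 2
Det delta = 2 * 5 = 10
New det = 36 + 10 = 46

Answer: 46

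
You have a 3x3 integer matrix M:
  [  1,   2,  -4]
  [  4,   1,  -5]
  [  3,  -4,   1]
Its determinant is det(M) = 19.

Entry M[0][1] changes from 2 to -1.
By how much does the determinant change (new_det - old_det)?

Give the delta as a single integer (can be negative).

Answer: 57

Derivation:
Cofactor C_01 = -19
Entry delta = -1 - 2 = -3
Det delta = entry_delta * cofactor = -3 * -19 = 57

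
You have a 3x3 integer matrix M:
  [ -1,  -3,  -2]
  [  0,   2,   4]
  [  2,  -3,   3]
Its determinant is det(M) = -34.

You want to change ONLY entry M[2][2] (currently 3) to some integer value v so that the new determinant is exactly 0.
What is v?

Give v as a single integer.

Answer: -14

Derivation:
det is linear in entry M[2][2]: det = old_det + (v - 3) * C_22
Cofactor C_22 = -2
Want det = 0: -34 + (v - 3) * -2 = 0
  (v - 3) = 34 / -2 = -17
  v = 3 + (-17) = -14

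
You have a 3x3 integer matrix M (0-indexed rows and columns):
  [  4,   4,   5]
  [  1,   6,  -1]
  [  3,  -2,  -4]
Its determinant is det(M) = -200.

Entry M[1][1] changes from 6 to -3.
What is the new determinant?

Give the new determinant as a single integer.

Answer: 79

Derivation:
det is linear in row 1: changing M[1][1] by delta changes det by delta * cofactor(1,1).
Cofactor C_11 = (-1)^(1+1) * minor(1,1) = -31
Entry delta = -3 - 6 = -9
Det delta = -9 * -31 = 279
New det = -200 + 279 = 79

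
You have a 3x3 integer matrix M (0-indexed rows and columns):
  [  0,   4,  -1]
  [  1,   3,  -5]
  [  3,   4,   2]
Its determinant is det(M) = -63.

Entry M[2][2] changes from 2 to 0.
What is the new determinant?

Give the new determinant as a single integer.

det is linear in row 2: changing M[2][2] by delta changes det by delta * cofactor(2,2).
Cofactor C_22 = (-1)^(2+2) * minor(2,2) = -4
Entry delta = 0 - 2 = -2
Det delta = -2 * -4 = 8
New det = -63 + 8 = -55

Answer: -55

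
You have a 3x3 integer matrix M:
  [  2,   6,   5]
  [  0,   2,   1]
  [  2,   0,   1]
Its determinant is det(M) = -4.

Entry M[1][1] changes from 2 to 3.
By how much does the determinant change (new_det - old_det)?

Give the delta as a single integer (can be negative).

Answer: -8

Derivation:
Cofactor C_11 = -8
Entry delta = 3 - 2 = 1
Det delta = entry_delta * cofactor = 1 * -8 = -8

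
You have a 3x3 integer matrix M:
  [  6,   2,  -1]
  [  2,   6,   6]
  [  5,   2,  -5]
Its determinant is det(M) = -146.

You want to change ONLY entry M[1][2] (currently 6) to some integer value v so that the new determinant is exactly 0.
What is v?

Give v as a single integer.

det is linear in entry M[1][2]: det = old_det + (v - 6) * C_12
Cofactor C_12 = -2
Want det = 0: -146 + (v - 6) * -2 = 0
  (v - 6) = 146 / -2 = -73
  v = 6 + (-73) = -67

Answer: -67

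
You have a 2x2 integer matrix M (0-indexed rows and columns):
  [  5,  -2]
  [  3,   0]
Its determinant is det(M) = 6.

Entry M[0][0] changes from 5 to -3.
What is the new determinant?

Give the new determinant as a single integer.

det is linear in row 0: changing M[0][0] by delta changes det by delta * cofactor(0,0).
Cofactor C_00 = (-1)^(0+0) * minor(0,0) = 0
Entry delta = -3 - 5 = -8
Det delta = -8 * 0 = 0
New det = 6 + 0 = 6

Answer: 6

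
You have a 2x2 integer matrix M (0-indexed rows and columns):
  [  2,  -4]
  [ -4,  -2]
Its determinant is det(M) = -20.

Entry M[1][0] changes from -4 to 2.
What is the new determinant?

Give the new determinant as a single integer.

det is linear in row 1: changing M[1][0] by delta changes det by delta * cofactor(1,0).
Cofactor C_10 = (-1)^(1+0) * minor(1,0) = 4
Entry delta = 2 - -4 = 6
Det delta = 6 * 4 = 24
New det = -20 + 24 = 4

Answer: 4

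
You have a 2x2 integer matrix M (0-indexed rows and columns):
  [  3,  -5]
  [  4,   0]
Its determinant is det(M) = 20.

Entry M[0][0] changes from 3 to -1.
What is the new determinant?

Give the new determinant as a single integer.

Answer: 20

Derivation:
det is linear in row 0: changing M[0][0] by delta changes det by delta * cofactor(0,0).
Cofactor C_00 = (-1)^(0+0) * minor(0,0) = 0
Entry delta = -1 - 3 = -4
Det delta = -4 * 0 = 0
New det = 20 + 0 = 20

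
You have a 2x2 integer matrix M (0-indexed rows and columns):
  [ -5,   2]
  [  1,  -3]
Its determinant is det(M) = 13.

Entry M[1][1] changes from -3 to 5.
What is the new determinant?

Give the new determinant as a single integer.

Answer: -27

Derivation:
det is linear in row 1: changing M[1][1] by delta changes det by delta * cofactor(1,1).
Cofactor C_11 = (-1)^(1+1) * minor(1,1) = -5
Entry delta = 5 - -3 = 8
Det delta = 8 * -5 = -40
New det = 13 + -40 = -27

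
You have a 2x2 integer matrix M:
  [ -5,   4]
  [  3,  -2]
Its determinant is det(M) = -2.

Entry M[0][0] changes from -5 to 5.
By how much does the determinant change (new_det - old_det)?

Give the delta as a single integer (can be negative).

Cofactor C_00 = -2
Entry delta = 5 - -5 = 10
Det delta = entry_delta * cofactor = 10 * -2 = -20

Answer: -20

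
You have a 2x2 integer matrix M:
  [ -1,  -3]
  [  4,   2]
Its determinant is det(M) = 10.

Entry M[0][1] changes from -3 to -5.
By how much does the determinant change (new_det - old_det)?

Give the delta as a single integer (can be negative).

Answer: 8

Derivation:
Cofactor C_01 = -4
Entry delta = -5 - -3 = -2
Det delta = entry_delta * cofactor = -2 * -4 = 8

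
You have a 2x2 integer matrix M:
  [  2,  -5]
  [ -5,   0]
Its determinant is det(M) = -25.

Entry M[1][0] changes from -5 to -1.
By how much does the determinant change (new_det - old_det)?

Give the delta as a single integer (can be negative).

Answer: 20

Derivation:
Cofactor C_10 = 5
Entry delta = -1 - -5 = 4
Det delta = entry_delta * cofactor = 4 * 5 = 20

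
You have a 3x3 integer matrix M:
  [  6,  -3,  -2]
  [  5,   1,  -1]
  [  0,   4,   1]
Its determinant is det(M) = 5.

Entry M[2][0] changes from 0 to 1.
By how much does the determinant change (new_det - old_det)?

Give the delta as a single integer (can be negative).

Answer: 5

Derivation:
Cofactor C_20 = 5
Entry delta = 1 - 0 = 1
Det delta = entry_delta * cofactor = 1 * 5 = 5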